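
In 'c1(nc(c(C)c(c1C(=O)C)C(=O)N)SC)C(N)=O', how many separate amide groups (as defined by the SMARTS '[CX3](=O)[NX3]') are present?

2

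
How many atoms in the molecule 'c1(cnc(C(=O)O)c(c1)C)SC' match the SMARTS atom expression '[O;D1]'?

2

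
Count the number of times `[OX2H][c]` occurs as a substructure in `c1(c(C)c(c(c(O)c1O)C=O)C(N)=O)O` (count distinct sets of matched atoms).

[OX2H][c] is the SMARTS for a phenol: a hydroxyl oxygen attached to an aromatic carbon.
The molecule carries 3 separate instances of a hydroxyl group (-OH) meeting every constraint; each maps to a distinct set of atoms, giving 3 matches.

3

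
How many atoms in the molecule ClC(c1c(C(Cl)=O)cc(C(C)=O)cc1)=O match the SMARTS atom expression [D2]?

3

Check the 15 heavy atoms by environment: 3× c (aromatic, D3) → no; 3× c (aromatic, D2) → match; 3× C (D3) → no; 3× O (D1) → no; 1× C (D1) → no; 2× Cl (D1) → no.
That gives 3 matching atoms.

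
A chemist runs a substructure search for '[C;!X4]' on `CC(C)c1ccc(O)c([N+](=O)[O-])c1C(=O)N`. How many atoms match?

1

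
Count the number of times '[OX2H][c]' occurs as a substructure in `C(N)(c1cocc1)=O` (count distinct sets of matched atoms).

0

[OX2H][c] is the SMARTS for a phenol: a hydroxyl oxygen attached to an aromatic carbon.
No fragment in the molecule satisfies every constraint, giving 0 matches.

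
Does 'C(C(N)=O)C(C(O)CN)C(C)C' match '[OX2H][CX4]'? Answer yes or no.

The pattern [OX2H][CX4] describes a hydroxyl oxygen bound to an sp3 (X4) carbon — an aliphatic alcohol.
The molecule carries a hydroxyl group (-OH), whose atoms satisfy every constraint of the query, so the pattern matches.

Yes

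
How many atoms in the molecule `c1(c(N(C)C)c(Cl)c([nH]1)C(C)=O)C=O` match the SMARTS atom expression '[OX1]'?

2

Check the 14 heavy atoms by environment: 1× n (aromatic, X3) → no; 4× c (aromatic, X3) → no; 2× C (X3) → no; 2× O (X1) → match; 3× C (X4) → no; 1× N (X3) → no; 1× Cl (X1) → no.
That gives 2 matching atoms.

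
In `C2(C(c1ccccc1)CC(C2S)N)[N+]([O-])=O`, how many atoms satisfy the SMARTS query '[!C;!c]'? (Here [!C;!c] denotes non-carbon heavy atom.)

5

The query [!C;!c] means: neither aliphatic nor aromatic carbon — same as [!#6].
Check the 16 heavy atoms by environment: 5× C → no; 1× N → match; 6× c (aromatic) → no; 1× N (charge +1) → match; 1× O (charge -1) → match; 1× O → match; 1× S → match.
Summing the matching environments: 1 + 1 + 1 + 1 + 1 = 5 matching atoms.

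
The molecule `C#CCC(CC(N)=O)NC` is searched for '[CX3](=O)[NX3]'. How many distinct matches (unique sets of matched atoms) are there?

1

[CX3](=O)[NX3] is the SMARTS for an amide: a carbonyl carbon bonded to a trivalent nitrogen.
Exactly one fragment in the molecule meets all constraints, giving 1 match.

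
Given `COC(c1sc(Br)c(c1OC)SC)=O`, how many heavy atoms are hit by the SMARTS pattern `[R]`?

5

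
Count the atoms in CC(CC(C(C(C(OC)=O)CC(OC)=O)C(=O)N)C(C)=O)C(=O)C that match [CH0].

5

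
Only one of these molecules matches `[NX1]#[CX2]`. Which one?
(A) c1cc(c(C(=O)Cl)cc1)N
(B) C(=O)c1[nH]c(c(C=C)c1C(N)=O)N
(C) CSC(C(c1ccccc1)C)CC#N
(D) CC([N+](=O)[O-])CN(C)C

[NX1]#[CX2] describes a nitrogen triple-bonded to a two-connected carbon (a nitrile).
(A) has a primary amino group (-NH2) but the nitrogen is NX3 (three connections), not NX1 triple-bonded.
(B) has a primary amide (-C(=O)NH2) but the nitrogen is NX3, not NX1.
(C) contains a nitrile (-C#N), which satisfies every atom and bond constraint.
(D) has a nitro group (-[N+](=O)[O-]) but there is no C#N triple bond.
So the answer is (C).

C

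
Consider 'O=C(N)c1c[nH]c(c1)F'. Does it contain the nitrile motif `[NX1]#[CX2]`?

No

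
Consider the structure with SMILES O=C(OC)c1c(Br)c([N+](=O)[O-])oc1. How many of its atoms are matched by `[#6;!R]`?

2

The query [#6;!R] means: carbon not in any ring.
Check the 13 heavy atoms by environment: 1× o (aromatic, in 5-ring) → no; 4× c (aromatic, in 5-ring) → no; 1× Br (acyclic) → no; 2× C (acyclic) → match; 3× O (acyclic) → no; 1× N (charge +1, acyclic) → no; 1× O (charge -1, acyclic) → no.
That gives 2 matching atoms.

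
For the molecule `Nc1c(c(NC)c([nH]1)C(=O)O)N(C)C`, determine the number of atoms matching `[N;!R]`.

The query [N;!R] means: aliphatic nitrogen not in a ring.
Check the 14 heavy atoms by environment: 1× n (aromatic, in 5-ring) → no; 4× c (aromatic, in 5-ring) → no; 3× N (acyclic) → match; 4× C (acyclic) → no; 2× O (acyclic) → no.
That gives 3 matching atoms.

3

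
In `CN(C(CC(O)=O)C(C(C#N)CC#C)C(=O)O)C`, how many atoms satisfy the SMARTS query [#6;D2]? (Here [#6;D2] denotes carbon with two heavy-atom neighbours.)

4

The query [#6;D2] means: any carbon bonded to exactly two heavy atoms.
Check the 18 heavy atoms by environment: 4× C (D2) → match; 5× C (D3) → no; 4× O (D1) → no; 3× C (D1) → no; 1× N (D1) → no; 1× N (D3) → no.
That gives 4 matching atoms.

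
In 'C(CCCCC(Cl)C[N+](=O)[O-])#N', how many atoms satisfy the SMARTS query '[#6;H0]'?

1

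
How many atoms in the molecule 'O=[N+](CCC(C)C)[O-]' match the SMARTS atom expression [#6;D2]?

2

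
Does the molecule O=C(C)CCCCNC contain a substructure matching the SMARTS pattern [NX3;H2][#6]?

No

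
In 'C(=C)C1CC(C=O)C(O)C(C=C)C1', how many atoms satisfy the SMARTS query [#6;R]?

The query [#6;R] means: carbon that is part of a ring.
Check the 13 heavy atoms by environment: 6× C (in 6-ring) → match; 2× O (acyclic) → no; 5× C (acyclic) → no.
That gives 6 matching atoms.

6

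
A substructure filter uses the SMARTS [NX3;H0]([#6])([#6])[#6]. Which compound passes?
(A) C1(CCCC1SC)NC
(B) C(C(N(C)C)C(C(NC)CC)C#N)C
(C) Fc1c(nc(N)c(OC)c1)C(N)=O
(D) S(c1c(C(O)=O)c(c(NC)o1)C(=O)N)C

B

[NX3;H0]([#6])([#6])[#6] describes a trivalent nitrogen with no H, bonded to three carbons (a tertiary amine).
(A) has an N-methylamino group (-NHCH3) but the nitrogen still has one H (H1), not H0.
(B) contains a dimethylamino group (-N(CH3)2), which satisfies every atom and bond constraint.
(C) has a primary amino group (-NH2) but the nitrogen has H2, not H0 with three carbons.
(D) has a primary amide (-C(=O)NH2) but the amide nitrogen has H2 and only one carbon neighbour.
So the answer is (B).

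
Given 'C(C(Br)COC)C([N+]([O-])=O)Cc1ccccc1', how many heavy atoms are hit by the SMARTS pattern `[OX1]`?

2

The query [OX1] means: aliphatic oxygen with one total connection — typically a carbonyl =O or an oxide.
Check the 17 heavy atoms by environment: 6× C (X4) → no; 1× N (charge +1, X3) → no; 1× O (charge -1, X1) → match; 1× O (X1) → match; 1× O (X2) → no; 6× c (aromatic, X3) → no; 1× Br (X1) → no.
Summing the matching environments: 1 + 1 = 2 matching atoms.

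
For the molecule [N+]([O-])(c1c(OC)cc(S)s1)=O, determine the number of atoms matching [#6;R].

Check the 11 heavy atoms by environment: 1× s (aromatic, in 5-ring) → no; 4× c (aromatic, in 5-ring) → match; 1× N (charge +1, acyclic) → no; 1× O (charge -1, acyclic) → no; 2× O (acyclic) → no; 1× S (acyclic) → no; 1× C (acyclic) → no.
That gives 4 matching atoms.

4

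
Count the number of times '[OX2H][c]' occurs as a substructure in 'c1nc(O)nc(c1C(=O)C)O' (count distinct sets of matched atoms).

[OX2H][c] is the SMARTS for a phenol: a hydroxyl oxygen attached to an aromatic carbon.
The molecule carries 2 separate instances of a hydroxyl group (-OH) meeting every constraint; each maps to a distinct set of atoms, giving 2 matches.

2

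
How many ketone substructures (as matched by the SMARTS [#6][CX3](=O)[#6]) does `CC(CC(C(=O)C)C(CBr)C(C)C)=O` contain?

[#6][CX3](=O)[#6] is the SMARTS for a ketone: a carbonyl carbon (no H) flanked by two carbons.
The molecule carries 2 separate instances of an acetyl/ketone group (-C(=O)CH3) meeting every constraint; each maps to a distinct set of atoms, giving 2 matches.

2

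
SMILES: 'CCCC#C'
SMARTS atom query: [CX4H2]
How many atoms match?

The query [CX4H2] means: sp3 carbon (X4) with exactly two hydrogens.
Check the 5 heavy atoms by environment: 2× C (H2, X4) → match; 1× C (H3, X4) → no; 1× C (H0, X2) → no; 1× C (H1, X2) → no.
That gives 2 matching atoms.

2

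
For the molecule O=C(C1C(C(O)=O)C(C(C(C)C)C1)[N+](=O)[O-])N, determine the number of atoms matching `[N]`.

2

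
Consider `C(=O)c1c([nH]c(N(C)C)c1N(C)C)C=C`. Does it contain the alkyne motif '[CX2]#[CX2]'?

No

The pattern [CX2]#[CX2] describes a carbon-carbon triple bond — an alkyne.
The closest candidate here is a vinyl group (-CH=CH2), but the C=C is a double bond; both carbons are CX3, not CX2. No other fragment satisfies the full query, so there is no match.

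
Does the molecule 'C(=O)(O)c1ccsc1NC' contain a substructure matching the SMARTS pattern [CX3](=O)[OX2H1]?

Yes

The pattern [CX3](=O)[OX2H1] describes an sp2 carbon double-bonded to O and single-bonded to an -OH oxygen — a carboxylic acid.
The molecule carries a carboxylic acid group (-C(=O)OH), whose atoms satisfy every constraint of the query, so the pattern matches.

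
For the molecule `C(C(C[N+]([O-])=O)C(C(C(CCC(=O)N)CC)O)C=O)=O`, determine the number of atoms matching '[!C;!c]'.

8

The query [!C;!c] means: neither aliphatic nor aromatic carbon — same as [!#6].
Check the 20 heavy atoms by environment: 12× C → no; 5× O → match; 1× N → match; 1× N (charge +1) → match; 1× O (charge -1) → match.
Summing the matching environments: 5 + 1 + 1 + 1 = 8 matching atoms.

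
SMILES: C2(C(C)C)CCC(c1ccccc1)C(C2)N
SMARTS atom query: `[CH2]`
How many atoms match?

Check the 16 heavy atoms by environment: 3× C (H2) → match; 4× C (H1) → no; 2× C (H3) → no; 1× N (H2) → no; 1× c (aromatic, H0) → no; 5× c (aromatic, H1) → no.
That gives 3 matching atoms.

3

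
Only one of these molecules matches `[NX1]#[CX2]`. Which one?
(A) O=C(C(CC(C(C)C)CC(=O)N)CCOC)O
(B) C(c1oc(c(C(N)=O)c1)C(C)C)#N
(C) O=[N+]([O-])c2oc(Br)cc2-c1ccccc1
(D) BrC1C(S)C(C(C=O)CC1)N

[NX1]#[CX2] describes a nitrogen triple-bonded to a two-connected carbon (a nitrile).
(A) has a primary amide (-C(=O)NH2) but the nitrogen is NX3, not NX1.
(B) contains a nitrile (-C#N), which satisfies every atom and bond constraint.
(C) has a nitro group (-[N+](=O)[O-]) but there is no C#N triple bond.
(D) has a primary amino group (-NH2) but the nitrogen is NX3 (three connections), not NX1 triple-bonded.
So the answer is (B).

B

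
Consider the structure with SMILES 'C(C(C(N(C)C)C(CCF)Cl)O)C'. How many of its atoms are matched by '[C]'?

9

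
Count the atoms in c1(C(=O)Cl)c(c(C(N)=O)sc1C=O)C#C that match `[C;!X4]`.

The query [C;!X4] means: aliphatic carbon that does not have four total connections.
Check the 15 heavy atoms by environment: 1× s (aromatic, X2) → no; 4× c (aromatic, X3) → no; 3× C (X3) → match; 3× O (X1) → no; 1× N (X3) → no; 1× Cl (X1) → no; 2× C (X2) → match.
Summing the matching environments: 3 + 2 = 5 matching atoms.

5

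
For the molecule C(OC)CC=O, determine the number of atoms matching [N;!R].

0

The query [N;!R] means: aliphatic nitrogen not in a ring.
Check the 6 heavy atoms by environment: 4× C (acyclic) → no; 2× O (acyclic) → no.
No environment satisfies the query, so 0 matching atoms.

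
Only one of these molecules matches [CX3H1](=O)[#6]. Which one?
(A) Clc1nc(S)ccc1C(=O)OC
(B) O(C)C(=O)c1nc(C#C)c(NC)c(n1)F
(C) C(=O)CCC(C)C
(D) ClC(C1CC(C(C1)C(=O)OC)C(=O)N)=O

C

[CX3H1](=O)[#6] describes an sp2 carbon with one H, double-bonded to O and single-bonded to carbon (an aldehyde).
(A) has a methyl-ester group (-C(=O)OCH3) but the carbonyl carbon has H0, not H1.
(B) has a methyl-ester group (-C(=O)OCH3) but the carbonyl carbon has H0, not H1.
(C) contains an aldehyde (-CHO), which satisfies every atom and bond constraint.
(D) has a methyl-ester group (-C(=O)OCH3) but the carbonyl carbon has H0, not H1.
So the answer is (C).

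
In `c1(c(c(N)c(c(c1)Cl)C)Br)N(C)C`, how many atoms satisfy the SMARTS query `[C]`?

The query [C] means: uppercase C matches aliphatic (non-aromatic) carbon only.
Check the 13 heavy atoms by environment: 6× c (aromatic) → no; 1× Br → no; 2× N → no; 3× C → match; 1× Cl → no.
That gives 3 matching atoms.

3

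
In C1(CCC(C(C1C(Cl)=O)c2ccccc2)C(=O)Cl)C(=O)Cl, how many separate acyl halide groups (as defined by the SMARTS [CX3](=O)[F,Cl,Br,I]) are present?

3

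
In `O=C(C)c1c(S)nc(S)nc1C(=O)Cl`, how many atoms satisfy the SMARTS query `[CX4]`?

Check the 14 heavy atoms by environment: 2× n (aromatic, X2) → no; 4× c (aromatic, X3) → no; 2× S (X2) → no; 2× C (X3) → no; 2× O (X1) → no; 1× Cl (X1) → no; 1× C (X4) → match.
That gives 1 matching atom.

1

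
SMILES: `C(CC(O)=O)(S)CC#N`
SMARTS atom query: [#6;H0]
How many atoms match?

2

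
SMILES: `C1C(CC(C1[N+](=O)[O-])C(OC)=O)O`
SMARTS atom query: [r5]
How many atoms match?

5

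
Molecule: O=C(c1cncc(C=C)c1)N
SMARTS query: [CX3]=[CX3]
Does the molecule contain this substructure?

Yes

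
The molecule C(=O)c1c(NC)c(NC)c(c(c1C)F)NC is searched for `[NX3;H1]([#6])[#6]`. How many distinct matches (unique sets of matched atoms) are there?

[NX3;H1]([#6])[#6] is the SMARTS for a secondary amine: a trivalent nitrogen with one H, bonded to two carbons.
The molecule carries 3 separate instances of an N-methylamino group (-NHCH3) meeting every constraint; each maps to a distinct set of atoms, giving 3 matches.

3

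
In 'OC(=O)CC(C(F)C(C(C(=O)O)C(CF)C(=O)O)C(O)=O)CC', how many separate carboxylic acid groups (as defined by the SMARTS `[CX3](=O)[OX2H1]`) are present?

[CX3](=O)[OX2H1] is the SMARTS for a carboxylic acid: an sp2 carbon double-bonded to O and single-bonded to an -OH oxygen.
The molecule carries 4 separate instances of a carboxylic acid group (-C(=O)OH) meeting every constraint; each maps to a distinct set of atoms, giving 4 matches.

4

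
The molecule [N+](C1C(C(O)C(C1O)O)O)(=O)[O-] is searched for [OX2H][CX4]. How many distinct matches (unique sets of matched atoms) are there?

4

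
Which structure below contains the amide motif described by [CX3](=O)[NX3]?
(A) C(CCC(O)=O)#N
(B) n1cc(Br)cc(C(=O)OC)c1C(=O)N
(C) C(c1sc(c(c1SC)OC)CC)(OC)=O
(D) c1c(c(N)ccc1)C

[CX3](=O)[NX3] describes a carbonyl carbon bonded to a trivalent nitrogen (an amide).
(A) has a carboxylic acid group (-C(=O)OH) but the carbonyl is bonded to O, not to an NX3 nitrogen.
(B) contains a primary amide (-C(=O)NH2), which satisfies every atom and bond constraint.
(C) has a methyl-ester group (-C(=O)OCH3) but the carbonyl is bonded to O, not to an NX3 nitrogen.
(D) has a primary amino group (-NH2) but the -NH2 is not attached to a carbonyl carbon.
So the answer is (B).

B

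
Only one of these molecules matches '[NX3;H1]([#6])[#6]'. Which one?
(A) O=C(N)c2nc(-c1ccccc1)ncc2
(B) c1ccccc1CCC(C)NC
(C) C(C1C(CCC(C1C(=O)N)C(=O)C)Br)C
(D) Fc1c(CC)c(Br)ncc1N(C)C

B

[NX3;H1]([#6])[#6] describes a trivalent nitrogen with one H, bonded to two carbons (a secondary amine).
(A) has a primary amide (-C(=O)NH2) but the -C(=O)NH2 nitrogen has H2, not H1.
(B) contains an N-methylamino group (-NHCH3), which satisfies every atom and bond constraint.
(C) has a primary amide (-C(=O)NH2) but the -C(=O)NH2 nitrogen has H2, not H1.
(D) has a dimethylamino group (-N(CH3)2) but the nitrogen has H0, not H1.
So the answer is (B).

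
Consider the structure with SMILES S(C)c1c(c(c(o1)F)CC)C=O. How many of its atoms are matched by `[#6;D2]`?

2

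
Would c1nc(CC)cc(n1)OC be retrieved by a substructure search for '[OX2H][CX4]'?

No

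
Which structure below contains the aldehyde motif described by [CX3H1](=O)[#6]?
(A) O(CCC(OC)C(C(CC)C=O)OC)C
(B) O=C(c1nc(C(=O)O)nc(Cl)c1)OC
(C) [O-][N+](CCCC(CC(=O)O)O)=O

A

[CX3H1](=O)[#6] describes an sp2 carbon with one H, double-bonded to O and single-bonded to carbon (an aldehyde).
(A) contains an aldehyde (-CHO), which satisfies every atom and bond constraint.
(B) has a carboxylic acid group (-C(=O)OH) but the carbonyl carbon has H0 and is bonded to O, not H1.
(C) has a carboxylic acid group (-C(=O)OH) but the carbonyl carbon has H0 and is bonded to O, not H1.
So the answer is (A).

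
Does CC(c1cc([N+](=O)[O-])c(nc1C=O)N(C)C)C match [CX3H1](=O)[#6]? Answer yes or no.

Yes

The pattern [CX3H1](=O)[#6] describes an sp2 carbon with one H, double-bonded to O and single-bonded to carbon — an aldehyde.
The molecule carries an aldehyde (-CHO), whose atoms satisfy every constraint of the query, so the pattern matches.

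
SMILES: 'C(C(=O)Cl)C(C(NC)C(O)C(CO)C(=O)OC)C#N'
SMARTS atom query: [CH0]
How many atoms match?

3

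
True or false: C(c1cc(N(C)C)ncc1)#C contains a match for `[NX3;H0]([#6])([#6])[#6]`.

True

The pattern [NX3;H0]([#6])([#6])[#6] describes a trivalent nitrogen with no H, bonded to three carbons — a tertiary amine.
The molecule carries a dimethylamino group (-N(CH3)2), whose atoms satisfy every constraint of the query, so the pattern matches.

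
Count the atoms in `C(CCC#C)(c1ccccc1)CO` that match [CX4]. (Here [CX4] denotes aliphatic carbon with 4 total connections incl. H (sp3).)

4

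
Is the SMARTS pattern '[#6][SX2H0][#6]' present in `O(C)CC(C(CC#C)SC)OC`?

The pattern [#6][SX2H0][#6] describes an aliphatic sulfur bridging two carbons with no H on the sulfur — a thioether.
The molecule carries a methylthio ether (-SCH3), whose atoms satisfy every constraint of the query, so the pattern matches.

Yes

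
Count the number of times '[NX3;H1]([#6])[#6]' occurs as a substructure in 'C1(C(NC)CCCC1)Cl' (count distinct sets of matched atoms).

1

[NX3;H1]([#6])[#6] is the SMARTS for a secondary amine: a trivalent nitrogen with one H, bonded to two carbons.
Exactly one fragment in the molecule meets all constraints, giving 1 match.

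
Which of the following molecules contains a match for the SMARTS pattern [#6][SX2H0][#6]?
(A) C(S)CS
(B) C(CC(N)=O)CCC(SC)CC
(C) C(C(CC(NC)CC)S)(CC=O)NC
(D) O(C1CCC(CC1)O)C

B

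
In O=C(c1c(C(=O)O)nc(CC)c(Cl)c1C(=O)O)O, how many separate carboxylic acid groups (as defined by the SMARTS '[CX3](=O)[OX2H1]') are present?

3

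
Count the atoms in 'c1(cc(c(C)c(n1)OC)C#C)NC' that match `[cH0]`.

4

The query [cH0] means: aromatic carbon with no attached hydrogen (substituted or ring-fusion).
Check the 13 heavy atoms by environment: 1× n (aromatic, H0) → no; 4× c (aromatic, H0) → match; 1× c (aromatic, H1) → no; 1× O (H0) → no; 3× C (H3) → no; 1× N (H1) → no; 1× C (H0) → no; 1× C (H1) → no.
That gives 4 matching atoms.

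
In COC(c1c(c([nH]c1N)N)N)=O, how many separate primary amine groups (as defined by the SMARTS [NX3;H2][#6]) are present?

3

[NX3;H2][#6] is the SMARTS for a primary amine: a trivalent nitrogen with two H attached to carbon.
The molecule carries 3 separate instances of a primary amino group (-NH2) meeting every constraint; each maps to a distinct set of atoms, giving 3 matches.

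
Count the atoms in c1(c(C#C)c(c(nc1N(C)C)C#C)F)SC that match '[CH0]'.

Check the 16 heavy atoms by environment: 1× n (aromatic, H0) → no; 5× c (aromatic, H0) → no; 1× F (H0) → no; 1× N (H0) → no; 3× C (H3) → no; 1× S (H0) → no; 2× C (H0) → match; 2× C (H1) → no.
That gives 2 matching atoms.

2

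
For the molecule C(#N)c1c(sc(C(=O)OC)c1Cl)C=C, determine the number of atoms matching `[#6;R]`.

The query [#6;R] means: carbon that is part of a ring.
Check the 14 heavy atoms by environment: 1× s (aromatic, in 5-ring) → no; 4× c (aromatic, in 5-ring) → match; 5× C (acyclic) → no; 2× O (acyclic) → no; 1× N (acyclic) → no; 1× Cl (acyclic) → no.
That gives 4 matching atoms.

4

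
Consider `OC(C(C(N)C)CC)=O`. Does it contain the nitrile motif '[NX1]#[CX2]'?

No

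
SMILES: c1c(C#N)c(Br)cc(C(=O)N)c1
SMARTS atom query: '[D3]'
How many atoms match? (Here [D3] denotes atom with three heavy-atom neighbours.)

4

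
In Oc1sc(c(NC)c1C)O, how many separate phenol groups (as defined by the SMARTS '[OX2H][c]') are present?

[OX2H][c] is the SMARTS for a phenol: a hydroxyl oxygen attached to an aromatic carbon.
The molecule carries 2 separate instances of a hydroxyl group (-OH) meeting every constraint; each maps to a distinct set of atoms, giving 2 matches.

2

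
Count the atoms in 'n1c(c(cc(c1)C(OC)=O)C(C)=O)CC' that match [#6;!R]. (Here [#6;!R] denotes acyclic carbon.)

6

The query [#6;!R] means: carbon not in any ring.
Check the 15 heavy atoms by environment: 1× n (aromatic, in 6-ring) → no; 5× c (aromatic, in 6-ring) → no; 6× C (acyclic) → match; 3× O (acyclic) → no.
That gives 6 matching atoms.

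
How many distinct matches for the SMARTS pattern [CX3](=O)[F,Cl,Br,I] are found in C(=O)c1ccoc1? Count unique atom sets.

[CX3](=O)[F,Cl,Br,I] is the SMARTS for an acyl halide: a carbonyl carbon bonded to a halogen.
No fragment in the molecule satisfies every constraint, giving 0 matches.

0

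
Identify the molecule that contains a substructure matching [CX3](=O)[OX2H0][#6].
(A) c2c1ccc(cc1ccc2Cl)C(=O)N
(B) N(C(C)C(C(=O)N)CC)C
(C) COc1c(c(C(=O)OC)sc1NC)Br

[CX3](=O)[OX2H0][#6] describes a carbonyl carbon bonded to an oxygen that is itself bonded to carbon (no H on that O) (an ester).
(A) has a primary amide (-C(=O)NH2) but the carbonyl is bonded to N, not to an O-C linkage.
(B) has a primary amide (-C(=O)NH2) but the carbonyl is bonded to N, not to an O-C linkage.
(C) contains a methyl-ester group (-C(=O)OCH3), which satisfies every atom and bond constraint.
So the answer is (C).

C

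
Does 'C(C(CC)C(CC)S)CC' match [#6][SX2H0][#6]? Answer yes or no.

No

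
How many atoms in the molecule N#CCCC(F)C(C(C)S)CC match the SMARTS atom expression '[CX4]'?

Check the 12 heavy atoms by environment: 8× C (X4) → match; 1× S (X2) → no; 1× F (X1) → no; 1× C (X2) → no; 1× N (X1) → no.
That gives 8 matching atoms.

8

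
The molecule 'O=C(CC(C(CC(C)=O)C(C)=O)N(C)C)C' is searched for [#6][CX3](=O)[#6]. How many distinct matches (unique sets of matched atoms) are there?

[#6][CX3](=O)[#6] is the SMARTS for a ketone: a carbonyl carbon (no H) flanked by two carbons.
The molecule carries 3 separate instances of an acetyl/ketone group (-C(=O)CH3) meeting every constraint; each maps to a distinct set of atoms, giving 3 matches.

3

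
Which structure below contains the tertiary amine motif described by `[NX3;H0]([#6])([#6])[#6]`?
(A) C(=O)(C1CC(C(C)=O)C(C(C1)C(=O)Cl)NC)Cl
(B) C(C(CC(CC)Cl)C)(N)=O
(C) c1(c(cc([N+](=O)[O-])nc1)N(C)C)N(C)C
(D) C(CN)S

C

[NX3;H0]([#6])([#6])[#6] describes a trivalent nitrogen with no H, bonded to three carbons (a tertiary amine).
(A) has an N-methylamino group (-NHCH3) but the nitrogen still has one H (H1), not H0.
(B) has a primary amide (-C(=O)NH2) but the amide nitrogen has H2 and only one carbon neighbour.
(C) contains a dimethylamino group (-N(CH3)2), which satisfies every atom and bond constraint.
(D) has a primary amino group (-NH2) but the nitrogen has H2, not H0 with three carbons.
So the answer is (C).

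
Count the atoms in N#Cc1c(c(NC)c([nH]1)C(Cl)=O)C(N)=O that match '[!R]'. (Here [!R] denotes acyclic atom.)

Check the 15 heavy atoms by environment: 1× n (aromatic, in 5-ring) → no; 4× c (aromatic, in 5-ring) → no; 3× N (acyclic) → match; 4× C (acyclic) → match; 2× O (acyclic) → match; 1× Cl (acyclic) → match.
Summing the matching environments: 3 + 4 + 2 + 1 = 10 matching atoms.

10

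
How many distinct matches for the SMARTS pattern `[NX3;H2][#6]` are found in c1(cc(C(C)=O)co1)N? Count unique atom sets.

1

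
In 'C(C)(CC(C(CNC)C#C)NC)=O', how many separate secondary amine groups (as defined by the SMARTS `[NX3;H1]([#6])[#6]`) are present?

2

[NX3;H1]([#6])[#6] is the SMARTS for a secondary amine: a trivalent nitrogen with one H, bonded to two carbons.
The molecule carries 2 separate instances of an N-methylamino group (-NHCH3) meeting every constraint; each maps to a distinct set of atoms, giving 2 matches.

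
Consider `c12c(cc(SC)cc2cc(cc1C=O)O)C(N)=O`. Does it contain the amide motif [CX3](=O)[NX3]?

Yes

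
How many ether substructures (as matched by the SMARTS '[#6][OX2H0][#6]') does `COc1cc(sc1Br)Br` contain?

1

[#6][OX2H0][#6] is the SMARTS for an ether: an aliphatic oxygen bridging two carbons with no H on the oxygen.
Exactly one fragment in the molecule meets all constraints, giving 1 match.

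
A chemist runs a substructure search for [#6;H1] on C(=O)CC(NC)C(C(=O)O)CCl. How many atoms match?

The query [#6;H1] means: any carbon bearing exactly one hydrogen.
Check the 12 heavy atoms by environment: 2× C (H2) → no; 3× C (H1) → match; 2× O (H0) → no; 1× C (H0) → no; 1× O (H1) → no; 1× Cl (H0) → no; 1× N (H1) → no; 1× C (H3) → no.
That gives 3 matching atoms.

3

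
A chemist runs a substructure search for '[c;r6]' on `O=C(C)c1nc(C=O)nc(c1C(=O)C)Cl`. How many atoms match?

4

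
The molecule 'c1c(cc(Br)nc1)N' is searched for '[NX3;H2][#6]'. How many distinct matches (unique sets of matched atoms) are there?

1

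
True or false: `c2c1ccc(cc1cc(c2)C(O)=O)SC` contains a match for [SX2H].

The pattern [SX2H] describes an aliphatic sulfur with two connections, one being H — a thiol.
The closest candidate here is a methylthio ether (-SCH3), but the sulfur has H0 (bonded to two carbons), not H1. No other fragment satisfies the full query, so there is no match.

False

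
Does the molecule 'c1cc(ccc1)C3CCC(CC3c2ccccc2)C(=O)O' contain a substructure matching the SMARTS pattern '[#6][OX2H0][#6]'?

No

The pattern [#6][OX2H0][#6] describes an aliphatic oxygen bridging two carbons with no H on the oxygen — an ether.
The closest candidate here is a carboxylic acid group (-C(=O)OH), but the -OH oxygen has H1; the =O is OX1, not OX2. No other fragment satisfies the full query, so there is no match.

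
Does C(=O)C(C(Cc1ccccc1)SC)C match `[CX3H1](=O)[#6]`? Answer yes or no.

Yes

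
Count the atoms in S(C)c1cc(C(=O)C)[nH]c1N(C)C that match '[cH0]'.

Check the 13 heavy atoms by environment: 1× n (aromatic, H1) → no; 3× c (aromatic, H0) → match; 1× c (aromatic, H1) → no; 1× C (H0) → no; 1× O (H0) → no; 4× C (H3) → no; 1× S (H0) → no; 1× N (H0) → no.
That gives 3 matching atoms.

3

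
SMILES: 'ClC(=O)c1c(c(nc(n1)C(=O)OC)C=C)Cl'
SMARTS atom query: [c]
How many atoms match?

4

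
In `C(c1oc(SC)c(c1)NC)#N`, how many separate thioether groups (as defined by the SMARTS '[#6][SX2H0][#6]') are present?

[#6][SX2H0][#6] is the SMARTS for a thioether: an aliphatic sulfur bridging two carbons with no H on the sulfur.
Exactly one fragment in the molecule meets all constraints, giving 1 match.

1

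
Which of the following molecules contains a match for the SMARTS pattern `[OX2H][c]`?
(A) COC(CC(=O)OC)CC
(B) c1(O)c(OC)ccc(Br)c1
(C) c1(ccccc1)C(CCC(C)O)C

B

[OX2H][c] describes a hydroxyl oxygen attached to an aromatic carbon (a phenol).
(A) has a methoxy ether (-OCH3) but the oxygen has H0, not H1.
(B) contains a hydroxyl group (-OH), which satisfies every atom and bond constraint.
(C) has a hydroxyl group (-OH) but the -OH is on an aliphatic carbon, not an aromatic c.
So the answer is (B).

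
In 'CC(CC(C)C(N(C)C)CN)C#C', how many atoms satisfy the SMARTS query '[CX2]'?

2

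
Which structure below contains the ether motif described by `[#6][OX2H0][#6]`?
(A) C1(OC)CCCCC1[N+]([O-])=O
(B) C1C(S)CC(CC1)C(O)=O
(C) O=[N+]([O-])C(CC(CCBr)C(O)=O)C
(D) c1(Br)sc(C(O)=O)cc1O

[#6][OX2H0][#6] describes an aliphatic oxygen bridging two carbons with no H on the oxygen (an ether).
(A) contains a methoxy ether (-OCH3), which satisfies every atom and bond constraint.
(B) has a carboxylic acid group (-C(=O)OH) but the -OH oxygen has H1; the =O is OX1, not OX2.
(C) has a carboxylic acid group (-C(=O)OH) but the -OH oxygen has H1; the =O is OX1, not OX2.
(D) has a hydroxyl group (-OH) but the oxygen has H1, not H0 bridging two carbons.
So the answer is (A).

A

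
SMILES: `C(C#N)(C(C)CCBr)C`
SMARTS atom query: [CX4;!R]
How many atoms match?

6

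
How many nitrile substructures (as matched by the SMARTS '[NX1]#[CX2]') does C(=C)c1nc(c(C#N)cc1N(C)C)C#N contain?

[NX1]#[CX2] is the SMARTS for a nitrile: a nitrogen triple-bonded to a two-connected carbon.
The molecule carries 2 separate instances of a nitrile (-C#N) meeting every constraint; each maps to a distinct set of atoms, giving 2 matches.

2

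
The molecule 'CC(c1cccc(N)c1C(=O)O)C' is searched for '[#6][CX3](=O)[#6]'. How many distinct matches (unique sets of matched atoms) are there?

[#6][CX3](=O)[#6] is the SMARTS for a ketone: a carbonyl carbon (no H) flanked by two carbons.
The molecule has a carboxylic acid group (-C(=O)OH), but one neighbour of the carbonyl carbon is O, not C; nothing else fits, so there are 0 matches.

0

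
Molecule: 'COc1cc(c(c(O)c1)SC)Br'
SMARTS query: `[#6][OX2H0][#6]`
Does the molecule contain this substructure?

The pattern [#6][OX2H0][#6] describes an aliphatic oxygen bridging two carbons with no H on the oxygen — an ether.
The molecule carries a methoxy ether (-OCH3), whose atoms satisfy every constraint of the query, so the pattern matches.

Yes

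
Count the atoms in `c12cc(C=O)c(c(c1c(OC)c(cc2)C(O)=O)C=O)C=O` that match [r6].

10

The query [r6] means: r6 matches atoms in a six-membered ring.
Check the 21 heavy atoms by environment: 10× c (aromatic, in 6-ring) → match; 5× C (acyclic) → no; 6× O (acyclic) → no.
That gives 10 matching atoms.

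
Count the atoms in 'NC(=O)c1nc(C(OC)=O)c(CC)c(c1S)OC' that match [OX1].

The query [OX1] means: aliphatic oxygen with one total connection — typically a carbonyl =O or an oxide.
Check the 18 heavy atoms by environment: 1× n (aromatic, X2) → no; 5× c (aromatic, X3) → no; 1× S (X2) → no; 2× C (X3) → no; 2× O (X1) → match; 2× O (X2) → no; 4× C (X4) → no; 1× N (X3) → no.
That gives 2 matching atoms.

2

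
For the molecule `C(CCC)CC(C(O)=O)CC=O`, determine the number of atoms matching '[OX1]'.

Check the 12 heavy atoms by environment: 7× C (X4) → no; 2× C (X3) → no; 2× O (X1) → match; 1× O (X2) → no.
That gives 2 matching atoms.

2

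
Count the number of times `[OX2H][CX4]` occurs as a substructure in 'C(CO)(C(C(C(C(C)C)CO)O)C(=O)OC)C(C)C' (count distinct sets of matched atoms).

3

[OX2H][CX4] is the SMARTS for an aliphatic alcohol: a hydroxyl oxygen bound to an sp3 (X4) carbon.
The molecule carries 3 separate instances of a hydroxyl group (-OH) meeting every constraint; each maps to a distinct set of atoms, giving 3 matches.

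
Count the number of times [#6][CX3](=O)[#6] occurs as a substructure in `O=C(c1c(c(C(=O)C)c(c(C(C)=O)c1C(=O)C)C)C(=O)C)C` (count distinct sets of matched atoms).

5

[#6][CX3](=O)[#6] is the SMARTS for a ketone: a carbonyl carbon (no H) flanked by two carbons.
The molecule carries 5 separate instances of an acetyl/ketone group (-C(=O)CH3) meeting every constraint; each maps to a distinct set of atoms, giving 5 matches.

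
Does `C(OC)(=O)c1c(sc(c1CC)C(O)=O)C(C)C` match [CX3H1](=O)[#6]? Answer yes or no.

No

The pattern [CX3H1](=O)[#6] describes an sp2 carbon with one H, double-bonded to O and single-bonded to carbon — an aldehyde.
The closest candidate here is a carboxylic acid group (-C(=O)OH), but the carbonyl carbon has H0 and is bonded to O, not H1. No other fragment satisfies the full query, so there is no match.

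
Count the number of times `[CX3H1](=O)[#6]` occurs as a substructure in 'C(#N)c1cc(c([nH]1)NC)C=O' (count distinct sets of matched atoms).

1

[CX3H1](=O)[#6] is the SMARTS for an aldehyde: an sp2 carbon with one H, double-bonded to O and single-bonded to carbon.
Exactly one fragment in the molecule meets all constraints, giving 1 match.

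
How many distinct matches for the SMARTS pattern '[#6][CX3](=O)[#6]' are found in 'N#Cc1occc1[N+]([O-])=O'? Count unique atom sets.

[#6][CX3](=O)[#6] is the SMARTS for a ketone: a carbonyl carbon (no H) flanked by two carbons.
No fragment in the molecule satisfies every constraint, giving 0 matches.

0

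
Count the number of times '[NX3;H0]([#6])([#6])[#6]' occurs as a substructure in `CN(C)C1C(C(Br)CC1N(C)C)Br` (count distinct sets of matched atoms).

[NX3;H0]([#6])([#6])[#6] is the SMARTS for a tertiary amine: a trivalent nitrogen with no H, bonded to three carbons.
The molecule carries 2 separate instances of a dimethylamino group (-N(CH3)2) meeting every constraint; each maps to a distinct set of atoms, giving 2 matches.

2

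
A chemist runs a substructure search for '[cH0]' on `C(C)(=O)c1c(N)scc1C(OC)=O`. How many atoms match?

3

Check the 13 heavy atoms by environment: 1× s (aromatic, H0) → no; 3× c (aromatic, H0) → match; 1× c (aromatic, H1) → no; 1× N (H2) → no; 2× C (H0) → no; 3× O (H0) → no; 2× C (H3) → no.
That gives 3 matching atoms.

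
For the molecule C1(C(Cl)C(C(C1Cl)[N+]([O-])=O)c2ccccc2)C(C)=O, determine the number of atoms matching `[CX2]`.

0

The query [CX2] means: C with X2: aliphatic carbon with exactly 2 total connections.
Check the 19 heavy atoms by environment: 6× C (X4) → no; 2× Cl (X1) → no; 1× C (X3) → no; 2× O (X1) → no; 1× N (charge +1, X3) → no; 1× O (charge -1, X1) → no; 6× c (aromatic, X3) → no.
No environment satisfies the query, so 0 matching atoms.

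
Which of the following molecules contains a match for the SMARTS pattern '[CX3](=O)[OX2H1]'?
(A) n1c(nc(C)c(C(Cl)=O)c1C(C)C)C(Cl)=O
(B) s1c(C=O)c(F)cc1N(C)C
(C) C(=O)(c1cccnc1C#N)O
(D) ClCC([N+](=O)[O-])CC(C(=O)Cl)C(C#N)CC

C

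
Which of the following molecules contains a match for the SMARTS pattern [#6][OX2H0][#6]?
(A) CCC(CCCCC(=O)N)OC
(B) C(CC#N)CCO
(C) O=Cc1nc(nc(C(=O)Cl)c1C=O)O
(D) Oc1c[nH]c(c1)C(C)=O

A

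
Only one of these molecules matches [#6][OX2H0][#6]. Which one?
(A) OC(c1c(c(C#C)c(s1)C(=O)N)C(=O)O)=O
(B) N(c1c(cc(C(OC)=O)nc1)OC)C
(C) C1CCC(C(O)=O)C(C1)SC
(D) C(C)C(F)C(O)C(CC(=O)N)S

[#6][OX2H0][#6] describes an aliphatic oxygen bridging two carbons with no H on the oxygen (an ether).
(A) has a carboxylic acid group (-C(=O)OH) but the -OH oxygen has H1; the =O is OX1, not OX2.
(B) contains a methoxy ether (-OCH3), which satisfies every atom and bond constraint.
(C) has a carboxylic acid group (-C(=O)OH) but the -OH oxygen has H1; the =O is OX1, not OX2.
(D) has a hydroxyl group (-OH) but the oxygen has H1, not H0 bridging two carbons.
So the answer is (B).

B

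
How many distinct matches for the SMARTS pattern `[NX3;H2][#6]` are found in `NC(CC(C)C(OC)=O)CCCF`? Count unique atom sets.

1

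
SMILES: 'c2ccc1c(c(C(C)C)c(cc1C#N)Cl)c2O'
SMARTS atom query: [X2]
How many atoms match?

2

The query [X2] means: any atom with exactly two total connections (bonds + H).
Check the 17 heavy atoms by environment: 10× c (aromatic, X3) → no; 3× C (X4) → no; 1× O (X2) → match; 1× Cl (X1) → no; 1× C (X2) → match; 1× N (X1) → no.
Summing the matching environments: 1 + 1 = 2 matching atoms.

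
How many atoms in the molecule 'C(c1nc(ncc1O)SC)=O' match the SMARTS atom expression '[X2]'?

4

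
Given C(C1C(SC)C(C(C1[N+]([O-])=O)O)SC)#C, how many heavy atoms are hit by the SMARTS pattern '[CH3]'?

2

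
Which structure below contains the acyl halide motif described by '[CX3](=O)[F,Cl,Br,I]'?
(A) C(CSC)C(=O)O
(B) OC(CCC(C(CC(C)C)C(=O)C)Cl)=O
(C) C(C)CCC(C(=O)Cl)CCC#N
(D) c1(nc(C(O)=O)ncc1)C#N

C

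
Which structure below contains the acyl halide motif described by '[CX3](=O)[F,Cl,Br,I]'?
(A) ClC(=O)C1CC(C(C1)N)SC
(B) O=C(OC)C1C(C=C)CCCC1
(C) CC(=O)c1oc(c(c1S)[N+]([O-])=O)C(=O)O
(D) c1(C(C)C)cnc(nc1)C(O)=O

[CX3](=O)[F,Cl,Br,I] describes a carbonyl carbon bonded to a halogen (an acyl halide).
(A) contains an acyl chloride (-C(=O)Cl), which satisfies every atom and bond constraint.
(B) has a methyl-ester group (-C(=O)OCH3) but the carbonyl is bonded to -O-C, not to a halogen.
(C) has a carboxylic acid group (-C(=O)OH) but the carbonyl is bonded to -OH, not to a halogen.
(D) has a carboxylic acid group (-C(=O)OH) but the carbonyl is bonded to -OH, not to a halogen.
So the answer is (A).

A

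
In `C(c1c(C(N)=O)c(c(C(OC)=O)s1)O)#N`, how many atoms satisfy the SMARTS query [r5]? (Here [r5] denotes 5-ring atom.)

5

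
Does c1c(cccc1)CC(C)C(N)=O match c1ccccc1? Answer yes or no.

Yes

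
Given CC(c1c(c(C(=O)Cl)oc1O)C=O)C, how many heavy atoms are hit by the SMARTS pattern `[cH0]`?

The query [cH0] means: aromatic carbon with no attached hydrogen (substituted or ring-fusion).
Check the 14 heavy atoms by environment: 1× o (aromatic, H0) → no; 4× c (aromatic, H0) → match; 2× C (H1) → no; 2× O (H0) → no; 1× O (H1) → no; 1× C (H0) → no; 1× Cl (H0) → no; 2× C (H3) → no.
That gives 4 matching atoms.

4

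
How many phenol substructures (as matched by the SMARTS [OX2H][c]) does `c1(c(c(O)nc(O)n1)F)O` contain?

3

[OX2H][c] is the SMARTS for a phenol: a hydroxyl oxygen attached to an aromatic carbon.
The molecule carries 3 separate instances of a hydroxyl group (-OH) meeting every constraint; each maps to a distinct set of atoms, giving 3 matches.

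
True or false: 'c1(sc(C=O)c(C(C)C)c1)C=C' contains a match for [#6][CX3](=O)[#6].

False

The pattern [#6][CX3](=O)[#6] describes a carbonyl carbon (no H) flanked by two carbons — a ketone.
The closest candidate here is an aldehyde (-CHO), but the carbonyl carbon has H1, so it is not flanked by two carbons. No other fragment satisfies the full query, so there is no match.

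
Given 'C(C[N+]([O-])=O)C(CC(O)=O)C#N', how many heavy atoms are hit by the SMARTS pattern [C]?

6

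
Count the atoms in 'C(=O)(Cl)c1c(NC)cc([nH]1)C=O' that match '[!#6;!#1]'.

5

The query [!#6;!#1] means: not carbon and not hydrogen — any heteroatom.
Check the 12 heavy atoms by environment: 1× n (aromatic) → match; 4× c (aromatic) → no; 3× C → no; 2× O → match; 1× Cl → match; 1× N → match.
Summing the matching environments: 1 + 2 + 1 + 1 = 5 matching atoms.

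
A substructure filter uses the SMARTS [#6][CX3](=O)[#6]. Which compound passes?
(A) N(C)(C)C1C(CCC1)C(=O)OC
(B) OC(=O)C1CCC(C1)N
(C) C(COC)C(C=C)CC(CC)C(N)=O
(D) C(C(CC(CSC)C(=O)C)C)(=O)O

D

[#6][CX3](=O)[#6] describes a carbonyl carbon (no H) flanked by two carbons (a ketone).
(A) has a methyl-ester group (-C(=O)OCH3) but one neighbour of the carbonyl carbon is O, not C.
(B) has a carboxylic acid group (-C(=O)OH) but one neighbour of the carbonyl carbon is O, not C.
(C) has a primary amide (-C(=O)NH2) but one neighbour of the carbonyl carbon is N, not C.
(D) contains an acetyl/ketone group (-C(=O)CH3), which satisfies every atom and bond constraint.
So the answer is (D).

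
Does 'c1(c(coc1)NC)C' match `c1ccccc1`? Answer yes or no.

The pattern c1ccccc1 describes six aromatic carbons in a ring — a benzene ring.
The closest candidate here is a methyl group (-CH3), but no six-membered all-carbon aromatic ring is present. No other fragment satisfies the full query, so there is no match.

No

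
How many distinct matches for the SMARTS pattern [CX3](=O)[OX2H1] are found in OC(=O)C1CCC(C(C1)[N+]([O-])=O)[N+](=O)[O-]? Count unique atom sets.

1

[CX3](=O)[OX2H1] is the SMARTS for a carboxylic acid: an sp2 carbon double-bonded to O and single-bonded to an -OH oxygen.
Exactly one fragment in the molecule meets all constraints, giving 1 match.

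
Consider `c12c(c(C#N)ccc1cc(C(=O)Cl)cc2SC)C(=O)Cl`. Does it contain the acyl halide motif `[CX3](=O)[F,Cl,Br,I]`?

The pattern [CX3](=O)[F,Cl,Br,I] describes a carbonyl carbon bonded to a halogen — an acyl halide.
The molecule carries an acyl chloride (-C(=O)Cl), whose atoms satisfy every constraint of the query, so the pattern matches.

Yes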